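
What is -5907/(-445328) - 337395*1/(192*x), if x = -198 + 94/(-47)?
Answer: 626992789/71252480 ≈ 8.7996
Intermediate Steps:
x = -200 (x = -198 + 94*(-1/47) = -198 - 2 = -200)
-5907/(-445328) - 337395*1/(192*x) = -5907/(-445328) - 337395/(-4*(-48)*(-200)) = -5907*(-1/445328) - 337395/(192*(-200)) = 5907/445328 - 337395/(-38400) = 5907/445328 - 337395*(-1/38400) = 5907/445328 + 22493/2560 = 626992789/71252480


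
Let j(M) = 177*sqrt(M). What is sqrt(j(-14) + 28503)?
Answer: sqrt(28503 + 177*I*sqrt(14)) ≈ 168.84 + 1.961*I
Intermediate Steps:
sqrt(j(-14) + 28503) = sqrt(177*sqrt(-14) + 28503) = sqrt(177*(I*sqrt(14)) + 28503) = sqrt(177*I*sqrt(14) + 28503) = sqrt(28503 + 177*I*sqrt(14))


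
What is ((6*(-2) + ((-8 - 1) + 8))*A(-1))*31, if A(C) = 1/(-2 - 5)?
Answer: 403/7 ≈ 57.571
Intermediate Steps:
A(C) = -⅐ (A(C) = 1/(-7) = -⅐)
((6*(-2) + ((-8 - 1) + 8))*A(-1))*31 = ((6*(-2) + ((-8 - 1) + 8))*(-⅐))*31 = ((-12 + (-9 + 8))*(-⅐))*31 = ((-12 - 1)*(-⅐))*31 = -13*(-⅐)*31 = (13/7)*31 = 403/7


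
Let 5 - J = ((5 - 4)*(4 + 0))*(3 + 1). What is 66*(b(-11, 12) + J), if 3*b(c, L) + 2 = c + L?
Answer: -748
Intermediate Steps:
b(c, L) = -⅔ + L/3 + c/3 (b(c, L) = -⅔ + (c + L)/3 = -⅔ + (L + c)/3 = -⅔ + (L/3 + c/3) = -⅔ + L/3 + c/3)
J = -11 (J = 5 - (5 - 4)*(4 + 0)*(3 + 1) = 5 - 1*4*4 = 5 - 4*4 = 5 - 1*16 = 5 - 16 = -11)
66*(b(-11, 12) + J) = 66*((-⅔ + (⅓)*12 + (⅓)*(-11)) - 11) = 66*((-⅔ + 4 - 11/3) - 11) = 66*(-⅓ - 11) = 66*(-34/3) = -748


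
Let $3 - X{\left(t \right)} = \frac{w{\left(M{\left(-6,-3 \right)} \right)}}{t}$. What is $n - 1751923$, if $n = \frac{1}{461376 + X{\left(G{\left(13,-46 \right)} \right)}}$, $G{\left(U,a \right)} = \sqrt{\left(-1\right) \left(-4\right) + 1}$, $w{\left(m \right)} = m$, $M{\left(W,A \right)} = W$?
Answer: $- \frac{621554779978617364}{354784302723} - \frac{2 \sqrt{5}}{354784302723} \approx -1.7519 \cdot 10^{6}$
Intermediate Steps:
$G{\left(U,a \right)} = \sqrt{5}$ ($G{\left(U,a \right)} = \sqrt{4 + 1} = \sqrt{5}$)
$X{\left(t \right)} = 3 + \frac{6}{t}$ ($X{\left(t \right)} = 3 - - \frac{6}{t} = 3 + \frac{6}{t}$)
$n = \frac{1}{461379 + \frac{6 \sqrt{5}}{5}}$ ($n = \frac{1}{461376 + \left(3 + \frac{6}{\sqrt{5}}\right)} = \frac{1}{461376 + \left(3 + 6 \frac{\sqrt{5}}{5}\right)} = \frac{1}{461376 + \left(3 + \frac{6 \sqrt{5}}{5}\right)} = \frac{1}{461379 + \frac{6 \sqrt{5}}{5}} \approx 2.1674 \cdot 10^{-6}$)
$n - 1751923 = \left(\frac{768965}{354784302723} - \frac{2 \sqrt{5}}{354784302723}\right) - 1751923 = - \frac{621554779978617364}{354784302723} - \frac{2 \sqrt{5}}{354784302723}$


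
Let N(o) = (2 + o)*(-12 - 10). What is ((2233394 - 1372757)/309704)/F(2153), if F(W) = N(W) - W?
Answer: -286879/5116619784 ≈ -5.6068e-5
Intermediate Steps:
N(o) = -44 - 22*o (N(o) = (2 + o)*(-22) = -44 - 22*o)
F(W) = -44 - 23*W (F(W) = (-44 - 22*W) - W = -44 - 23*W)
((2233394 - 1372757)/309704)/F(2153) = ((2233394 - 1372757)/309704)/(-44 - 23*2153) = (860637*(1/309704))/(-44 - 49519) = (860637/309704)/(-49563) = (860637/309704)*(-1/49563) = -286879/5116619784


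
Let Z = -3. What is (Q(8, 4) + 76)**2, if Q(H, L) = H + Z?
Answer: 6561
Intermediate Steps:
Q(H, L) = -3 + H (Q(H, L) = H - 3 = -3 + H)
(Q(8, 4) + 76)**2 = ((-3 + 8) + 76)**2 = (5 + 76)**2 = 81**2 = 6561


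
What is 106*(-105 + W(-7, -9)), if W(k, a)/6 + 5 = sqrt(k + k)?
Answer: -14310 + 636*I*sqrt(14) ≈ -14310.0 + 2379.7*I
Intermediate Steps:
W(k, a) = -30 + 6*sqrt(2)*sqrt(k) (W(k, a) = -30 + 6*sqrt(k + k) = -30 + 6*sqrt(2*k) = -30 + 6*(sqrt(2)*sqrt(k)) = -30 + 6*sqrt(2)*sqrt(k))
106*(-105 + W(-7, -9)) = 106*(-105 + (-30 + 6*sqrt(2)*sqrt(-7))) = 106*(-105 + (-30 + 6*sqrt(2)*(I*sqrt(7)))) = 106*(-105 + (-30 + 6*I*sqrt(14))) = 106*(-135 + 6*I*sqrt(14)) = -14310 + 636*I*sqrt(14)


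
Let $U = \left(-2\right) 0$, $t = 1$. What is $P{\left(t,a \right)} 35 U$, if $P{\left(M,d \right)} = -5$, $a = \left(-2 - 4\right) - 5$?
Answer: $0$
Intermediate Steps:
$U = 0$
$a = -11$ ($a = -6 - 5 = -11$)
$P{\left(t,a \right)} 35 U = \left(-5\right) 35 \cdot 0 = \left(-175\right) 0 = 0$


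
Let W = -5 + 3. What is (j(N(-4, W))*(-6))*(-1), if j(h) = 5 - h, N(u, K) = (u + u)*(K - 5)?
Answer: -306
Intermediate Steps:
W = -2
N(u, K) = 2*u*(-5 + K) (N(u, K) = (2*u)*(-5 + K) = 2*u*(-5 + K))
(j(N(-4, W))*(-6))*(-1) = ((5 - 2*(-4)*(-5 - 2))*(-6))*(-1) = ((5 - 2*(-4)*(-7))*(-6))*(-1) = ((5 - 1*56)*(-6))*(-1) = ((5 - 56)*(-6))*(-1) = -51*(-6)*(-1) = 306*(-1) = -306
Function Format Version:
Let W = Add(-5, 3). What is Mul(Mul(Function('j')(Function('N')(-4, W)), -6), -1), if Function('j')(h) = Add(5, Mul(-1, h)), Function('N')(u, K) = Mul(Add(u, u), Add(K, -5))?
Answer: -306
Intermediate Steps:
W = -2
Function('N')(u, K) = Mul(2, u, Add(-5, K)) (Function('N')(u, K) = Mul(Mul(2, u), Add(-5, K)) = Mul(2, u, Add(-5, K)))
Mul(Mul(Function('j')(Function('N')(-4, W)), -6), -1) = Mul(Mul(Add(5, Mul(-1, Mul(2, -4, Add(-5, -2)))), -6), -1) = Mul(Mul(Add(5, Mul(-1, Mul(2, -4, -7))), -6), -1) = Mul(Mul(Add(5, Mul(-1, 56)), -6), -1) = Mul(Mul(Add(5, -56), -6), -1) = Mul(Mul(-51, -6), -1) = Mul(306, -1) = -306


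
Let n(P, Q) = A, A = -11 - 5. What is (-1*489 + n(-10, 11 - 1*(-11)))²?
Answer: 255025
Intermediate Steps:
A = -16
n(P, Q) = -16
(-1*489 + n(-10, 11 - 1*(-11)))² = (-1*489 - 16)² = (-489 - 16)² = (-505)² = 255025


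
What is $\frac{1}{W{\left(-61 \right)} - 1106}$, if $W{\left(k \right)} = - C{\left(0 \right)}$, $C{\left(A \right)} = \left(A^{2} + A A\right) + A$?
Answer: $- \frac{1}{1106} \approx -0.00090416$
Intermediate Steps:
$C{\left(A \right)} = A + 2 A^{2}$ ($C{\left(A \right)} = \left(A^{2} + A^{2}\right) + A = 2 A^{2} + A = A + 2 A^{2}$)
$W{\left(k \right)} = 0$ ($W{\left(k \right)} = - 0 \left(1 + 2 \cdot 0\right) = - 0 \left(1 + 0\right) = - 0 \cdot 1 = \left(-1\right) 0 = 0$)
$\frac{1}{W{\left(-61 \right)} - 1106} = \frac{1}{0 - 1106} = \frac{1}{-1106} = - \frac{1}{1106}$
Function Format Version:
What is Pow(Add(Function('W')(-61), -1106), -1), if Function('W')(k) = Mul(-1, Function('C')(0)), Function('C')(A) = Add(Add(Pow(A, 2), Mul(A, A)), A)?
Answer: Rational(-1, 1106) ≈ -0.00090416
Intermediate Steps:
Function('C')(A) = Add(A, Mul(2, Pow(A, 2))) (Function('C')(A) = Add(Add(Pow(A, 2), Pow(A, 2)), A) = Add(Mul(2, Pow(A, 2)), A) = Add(A, Mul(2, Pow(A, 2))))
Function('W')(k) = 0 (Function('W')(k) = Mul(-1, Mul(0, Add(1, Mul(2, 0)))) = Mul(-1, Mul(0, Add(1, 0))) = Mul(-1, Mul(0, 1)) = Mul(-1, 0) = 0)
Pow(Add(Function('W')(-61), -1106), -1) = Pow(Add(0, -1106), -1) = Pow(-1106, -1) = Rational(-1, 1106)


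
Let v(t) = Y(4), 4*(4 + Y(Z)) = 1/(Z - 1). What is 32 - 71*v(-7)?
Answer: 3721/12 ≈ 310.08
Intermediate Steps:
Y(Z) = -4 + 1/(4*(-1 + Z)) (Y(Z) = -4 + 1/(4*(Z - 1)) = -4 + 1/(4*(-1 + Z)))
v(t) = -47/12 (v(t) = (17 - 16*4)/(4*(-1 + 4)) = (1/4)*(17 - 64)/3 = (1/4)*(1/3)*(-47) = -47/12)
32 - 71*v(-7) = 32 - 71*(-47/12) = 32 + 3337/12 = 3721/12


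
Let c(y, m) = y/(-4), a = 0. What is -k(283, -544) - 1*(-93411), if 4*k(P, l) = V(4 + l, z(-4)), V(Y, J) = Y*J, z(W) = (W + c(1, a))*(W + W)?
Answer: 98001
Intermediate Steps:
c(y, m) = -y/4 (c(y, m) = y*(-¼) = -y/4)
z(W) = 2*W*(-¼ + W) (z(W) = (W - ¼*1)*(W + W) = (W - ¼)*(2*W) = (-¼ + W)*(2*W) = 2*W*(-¼ + W))
V(Y, J) = J*Y
k(P, l) = 34 + 17*l/2 (k(P, l) = (((½)*(-4)*(-1 + 4*(-4)))*(4 + l))/4 = (((½)*(-4)*(-1 - 16))*(4 + l))/4 = (((½)*(-4)*(-17))*(4 + l))/4 = (34*(4 + l))/4 = (136 + 34*l)/4 = 34 + 17*l/2)
-k(283, -544) - 1*(-93411) = -(34 + (17/2)*(-544)) - 1*(-93411) = -(34 - 4624) + 93411 = -1*(-4590) + 93411 = 4590 + 93411 = 98001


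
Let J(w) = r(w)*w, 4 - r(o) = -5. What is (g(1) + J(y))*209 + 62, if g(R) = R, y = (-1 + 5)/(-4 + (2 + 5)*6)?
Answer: 469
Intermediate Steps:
r(o) = 9 (r(o) = 4 - 1*(-5) = 4 + 5 = 9)
y = 2/19 (y = 4/(-4 + 7*6) = 4/(-4 + 42) = 4/38 = 4*(1/38) = 2/19 ≈ 0.10526)
J(w) = 9*w
(g(1) + J(y))*209 + 62 = (1 + 9*(2/19))*209 + 62 = (1 + 18/19)*209 + 62 = (37/19)*209 + 62 = 407 + 62 = 469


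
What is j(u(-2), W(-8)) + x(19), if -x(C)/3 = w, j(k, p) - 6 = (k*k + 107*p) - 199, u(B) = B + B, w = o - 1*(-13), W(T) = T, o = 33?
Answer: -1171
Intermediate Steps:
w = 46 (w = 33 - 1*(-13) = 33 + 13 = 46)
u(B) = 2*B
j(k, p) = -193 + k² + 107*p (j(k, p) = 6 + ((k*k + 107*p) - 199) = 6 + ((k² + 107*p) - 199) = 6 + (-199 + k² + 107*p) = -193 + k² + 107*p)
x(C) = -138 (x(C) = -3*46 = -138)
j(u(-2), W(-8)) + x(19) = (-193 + (2*(-2))² + 107*(-8)) - 138 = (-193 + (-4)² - 856) - 138 = (-193 + 16 - 856) - 138 = -1033 - 138 = -1171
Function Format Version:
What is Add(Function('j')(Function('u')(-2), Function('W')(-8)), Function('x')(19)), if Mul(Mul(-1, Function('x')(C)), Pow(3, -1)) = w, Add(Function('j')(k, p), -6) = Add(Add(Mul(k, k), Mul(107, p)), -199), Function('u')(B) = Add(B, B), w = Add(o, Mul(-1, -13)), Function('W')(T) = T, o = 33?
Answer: -1171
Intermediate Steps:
w = 46 (w = Add(33, Mul(-1, -13)) = Add(33, 13) = 46)
Function('u')(B) = Mul(2, B)
Function('j')(k, p) = Add(-193, Pow(k, 2), Mul(107, p)) (Function('j')(k, p) = Add(6, Add(Add(Mul(k, k), Mul(107, p)), -199)) = Add(6, Add(Add(Pow(k, 2), Mul(107, p)), -199)) = Add(6, Add(-199, Pow(k, 2), Mul(107, p))) = Add(-193, Pow(k, 2), Mul(107, p)))
Function('x')(C) = -138 (Function('x')(C) = Mul(-3, 46) = -138)
Add(Function('j')(Function('u')(-2), Function('W')(-8)), Function('x')(19)) = Add(Add(-193, Pow(Mul(2, -2), 2), Mul(107, -8)), -138) = Add(Add(-193, Pow(-4, 2), -856), -138) = Add(Add(-193, 16, -856), -138) = Add(-1033, -138) = -1171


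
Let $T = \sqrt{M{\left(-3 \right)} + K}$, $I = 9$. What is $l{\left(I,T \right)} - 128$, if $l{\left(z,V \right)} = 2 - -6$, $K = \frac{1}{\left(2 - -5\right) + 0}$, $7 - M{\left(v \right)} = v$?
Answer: $-120$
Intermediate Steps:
$M{\left(v \right)} = 7 - v$
$K = \frac{1}{7}$ ($K = \frac{1}{\left(2 + 5\right) + 0} = \frac{1}{7 + 0} = \frac{1}{7} \approx 0.14286$)
$T = \frac{\sqrt{497}}{7}$ ($T = \sqrt{\left(7 - -3\right) + \frac{1}{7}} = \sqrt{\left(7 + 3\right) + \frac{1}{7}} = \sqrt{10 + \frac{1}{7}} = \sqrt{\frac{71}{7}} = \frac{\sqrt{497}}{7} \approx 3.1848$)
$l{\left(z,V \right)} = 8$ ($l{\left(z,V \right)} = 2 + 6 = 8$)
$l{\left(I,T \right)} - 128 = 8 - 128 = -120$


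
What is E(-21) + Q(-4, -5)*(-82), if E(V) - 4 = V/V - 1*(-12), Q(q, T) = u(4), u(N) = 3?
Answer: -229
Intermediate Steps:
Q(q, T) = 3
E(V) = 17 (E(V) = 4 + (V/V - 1*(-12)) = 4 + (1 + 12) = 4 + 13 = 17)
E(-21) + Q(-4, -5)*(-82) = 17 + 3*(-82) = 17 - 246 = -229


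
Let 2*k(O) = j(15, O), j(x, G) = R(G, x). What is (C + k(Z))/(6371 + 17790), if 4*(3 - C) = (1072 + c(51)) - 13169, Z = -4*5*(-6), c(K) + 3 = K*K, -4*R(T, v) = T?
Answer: 9451/96644 ≈ 0.097792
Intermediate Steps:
R(T, v) = -T/4
c(K) = -3 + K² (c(K) = -3 + K*K = -3 + K²)
j(x, G) = -G/4
Z = 120 (Z = -20*(-6) = 120)
k(O) = -O/8 (k(O) = (-O/4)/2 = -O/8)
C = 9511/4 (C = 3 - ((1072 + (-3 + 51²)) - 13169)/4 = 3 - ((1072 + (-3 + 2601)) - 13169)/4 = 3 - ((1072 + 2598) - 13169)/4 = 3 - (3670 - 13169)/4 = 3 - ¼*(-9499) = 3 + 9499/4 = 9511/4 ≈ 2377.8)
(C + k(Z))/(6371 + 17790) = (9511/4 - ⅛*120)/(6371 + 17790) = (9511/4 - 15)/24161 = (9451/4)*(1/24161) = 9451/96644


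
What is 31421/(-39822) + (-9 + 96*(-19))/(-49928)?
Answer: -747896981/994116408 ≈ -0.75232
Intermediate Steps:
31421/(-39822) + (-9 + 96*(-19))/(-49928) = 31421*(-1/39822) + (-9 - 1824)*(-1/49928) = -31421/39822 - 1833*(-1/49928) = -31421/39822 + 1833/49928 = -747896981/994116408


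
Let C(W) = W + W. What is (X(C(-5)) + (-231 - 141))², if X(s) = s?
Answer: 145924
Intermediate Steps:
C(W) = 2*W
(X(C(-5)) + (-231 - 141))² = (2*(-5) + (-231 - 141))² = (-10 - 372)² = (-382)² = 145924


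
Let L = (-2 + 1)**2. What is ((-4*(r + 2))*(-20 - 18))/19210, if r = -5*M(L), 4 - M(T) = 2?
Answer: -608/9605 ≈ -0.063300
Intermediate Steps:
L = 1 (L = (-1)**2 = 1)
M(T) = 2 (M(T) = 4 - 1*2 = 4 - 2 = 2)
r = -10 (r = -5*2 = -10)
((-4*(r + 2))*(-20 - 18))/19210 = ((-4*(-10 + 2))*(-20 - 18))/19210 = (-4*(-8)*(-38))*(1/19210) = (32*(-38))*(1/19210) = -1216*1/19210 = -608/9605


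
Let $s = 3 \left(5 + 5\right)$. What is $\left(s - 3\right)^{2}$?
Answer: $729$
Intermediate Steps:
$s = 30$ ($s = 3 \cdot 10 = 30$)
$\left(s - 3\right)^{2} = \left(30 - 3\right)^{2} = 27^{2} = 729$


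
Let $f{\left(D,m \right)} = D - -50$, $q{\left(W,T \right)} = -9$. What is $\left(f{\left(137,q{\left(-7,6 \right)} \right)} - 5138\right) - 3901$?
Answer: $-8852$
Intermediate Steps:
$f{\left(D,m \right)} = 50 + D$ ($f{\left(D,m \right)} = D + 50 = 50 + D$)
$\left(f{\left(137,q{\left(-7,6 \right)} \right)} - 5138\right) - 3901 = \left(\left(50 + 137\right) - 5138\right) - 3901 = \left(187 - 5138\right) - 3901 = -4951 - 3901 = -8852$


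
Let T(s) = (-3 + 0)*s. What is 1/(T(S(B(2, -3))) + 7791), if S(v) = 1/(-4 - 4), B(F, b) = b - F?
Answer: 8/62331 ≈ 0.00012835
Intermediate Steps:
S(v) = -1/8 (S(v) = 1/(-8) = -1/8)
T(s) = -3*s
1/(T(S(B(2, -3))) + 7791) = 1/(-3*(-1/8) + 7791) = 1/(3/8 + 7791) = 1/(62331/8) = 8/62331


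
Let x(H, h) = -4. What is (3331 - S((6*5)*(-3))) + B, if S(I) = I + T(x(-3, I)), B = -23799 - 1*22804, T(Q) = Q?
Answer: -43178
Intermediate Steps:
B = -46603 (B = -23799 - 22804 = -46603)
S(I) = -4 + I (S(I) = I - 4 = -4 + I)
(3331 - S((6*5)*(-3))) + B = (3331 - (-4 + (6*5)*(-3))) - 46603 = (3331 - (-4 + 30*(-3))) - 46603 = (3331 - (-4 - 90)) - 46603 = (3331 - 1*(-94)) - 46603 = (3331 + 94) - 46603 = 3425 - 46603 = -43178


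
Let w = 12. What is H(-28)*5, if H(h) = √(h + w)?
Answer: 20*I ≈ 20.0*I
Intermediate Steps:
H(h) = √(12 + h) (H(h) = √(h + 12) = √(12 + h))
H(-28)*5 = √(12 - 28)*5 = √(-16)*5 = (4*I)*5 = 20*I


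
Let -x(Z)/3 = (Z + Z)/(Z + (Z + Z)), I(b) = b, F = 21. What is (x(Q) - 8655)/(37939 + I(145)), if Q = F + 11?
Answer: -8657/38084 ≈ -0.22731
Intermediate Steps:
Q = 32 (Q = 21 + 11 = 32)
x(Z) = -2 (x(Z) = -3*(Z + Z)/(Z + (Z + Z)) = -3*2*Z/(Z + 2*Z) = -3*2*Z/(3*Z) = -3*2*Z*1/(3*Z) = -3*⅔ = -2)
(x(Q) - 8655)/(37939 + I(145)) = (-2 - 8655)/(37939 + 145) = -8657/38084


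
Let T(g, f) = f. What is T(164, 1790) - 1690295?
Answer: -1688505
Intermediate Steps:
T(164, 1790) - 1690295 = 1790 - 1690295 = -1688505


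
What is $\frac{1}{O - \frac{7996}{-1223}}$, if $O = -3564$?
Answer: $- \frac{1223}{4350776} \approx -0.0002811$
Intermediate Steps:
$\frac{1}{O - \frac{7996}{-1223}} = \frac{1}{-3564 - \frac{7996}{-1223}} = \frac{1}{-3564 - - \frac{7996}{1223}} = \frac{1}{-3564 + \frac{7996}{1223}} = \frac{1}{- \frac{4350776}{1223}} = - \frac{1223}{4350776}$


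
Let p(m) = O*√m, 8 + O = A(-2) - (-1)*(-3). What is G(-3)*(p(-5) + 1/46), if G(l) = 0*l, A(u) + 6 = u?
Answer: 0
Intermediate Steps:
A(u) = -6 + u
G(l) = 0
O = -19 (O = -8 + ((-6 - 2) - (-1)*(-3)) = -8 + (-8 - 1*3) = -8 + (-8 - 3) = -8 - 11 = -19)
p(m) = -19*√m
G(-3)*(p(-5) + 1/46) = 0*(-19*I*√5 + 1/46) = 0*(1/46 - 19*I*√5) = 0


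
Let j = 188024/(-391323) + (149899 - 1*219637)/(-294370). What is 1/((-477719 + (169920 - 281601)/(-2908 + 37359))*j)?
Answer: 396853993327101/46178772722969447870 ≈ 8.5939e-6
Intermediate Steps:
j = -14029270753/57596875755 (j = 188024*(-1/391323) + (149899 - 219637)*(-1/294370) = -188024/391323 - 69738*(-1/294370) = -188024/391323 + 34869/147185 = -14029270753/57596875755 ≈ -0.24358)
1/((-477719 + (169920 - 281601)/(-2908 + 37359))*j) = 1/((-477719 + (169920 - 281601)/(-2908 + 37359))*(-14029270753/57596875755)) = -57596875755/14029270753/(-477719 - 111681/34451) = -57596875755/14029270753/(-16458008950/34451) = -34451/16458008950*(-57596875755/14029270753) = 396853993327101/46178772722969447870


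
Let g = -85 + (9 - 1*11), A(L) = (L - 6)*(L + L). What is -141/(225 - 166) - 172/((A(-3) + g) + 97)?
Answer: -4793/944 ≈ -5.0773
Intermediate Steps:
A(L) = 2*L*(-6 + L) (A(L) = (-6 + L)*(2*L) = 2*L*(-6 + L))
g = -87 (g = -85 + (9 - 11) = -85 - 2 = -87)
-141/(225 - 166) - 172/((A(-3) + g) + 97) = -141/(225 - 166) - 172/((2*(-3)*(-6 - 3) - 87) + 97) = -141/59 - 172/((2*(-3)*(-9) - 87) + 97) = -141*1/59 - 172/((54 - 87) + 97) = -141/59 - 172/(-33 + 97) = -141/59 - 172/64 = -141/59 - 172*1/64 = -141/59 - 43/16 = -4793/944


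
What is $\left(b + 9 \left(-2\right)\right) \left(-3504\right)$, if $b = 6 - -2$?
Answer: $35040$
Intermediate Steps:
$b = 8$ ($b = 6 + 2 = 8$)
$\left(b + 9 \left(-2\right)\right) \left(-3504\right) = \left(8 + 9 \left(-2\right)\right) \left(-3504\right) = \left(8 - 18\right) \left(-3504\right) = \left(-10\right) \left(-3504\right) = 35040$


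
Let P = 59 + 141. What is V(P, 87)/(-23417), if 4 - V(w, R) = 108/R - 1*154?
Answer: -4546/679093 ≈ -0.0066942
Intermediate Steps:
P = 200
V(w, R) = 158 - 108/R (V(w, R) = 4 - (108/R - 1*154) = 4 - (108/R - 154) = 4 - (-154 + 108/R) = 4 + (154 - 108/R) = 158 - 108/R)
V(P, 87)/(-23417) = (158 - 108/87)/(-23417) = (158 - 108*1/87)*(-1/23417) = (158 - 36/29)*(-1/23417) = (4546/29)*(-1/23417) = -4546/679093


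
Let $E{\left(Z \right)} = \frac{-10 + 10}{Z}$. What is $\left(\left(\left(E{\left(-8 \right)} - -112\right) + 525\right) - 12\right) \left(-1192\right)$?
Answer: $-745000$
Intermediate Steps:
$E{\left(Z \right)} = 0$ ($E{\left(Z \right)} = \frac{0}{Z} = 0$)
$\left(\left(\left(E{\left(-8 \right)} - -112\right) + 525\right) - 12\right) \left(-1192\right) = \left(\left(\left(0 - -112\right) + 525\right) - 12\right) \left(-1192\right) = \left(\left(\left(0 + \left(-113 + 225\right)\right) + 525\right) - 12\right) \left(-1192\right) = \left(\left(\left(0 + 112\right) + 525\right) - 12\right) \left(-1192\right) = \left(\left(112 + 525\right) - 12\right) \left(-1192\right) = \left(637 - 12\right) \left(-1192\right) = 625 \left(-1192\right) = -745000$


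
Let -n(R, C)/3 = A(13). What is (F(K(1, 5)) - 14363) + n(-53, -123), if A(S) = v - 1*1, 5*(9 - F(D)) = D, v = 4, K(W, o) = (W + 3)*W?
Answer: -71819/5 ≈ -14364.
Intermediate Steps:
K(W, o) = W*(3 + W) (K(W, o) = (3 + W)*W = W*(3 + W))
F(D) = 9 - D/5
A(S) = 3 (A(S) = 4 - 1*1 = 4 - 1 = 3)
n(R, C) = -9 (n(R, C) = -3*3 = -9)
(F(K(1, 5)) - 14363) + n(-53, -123) = ((9 - (3 + 1)/5) - 14363) - 9 = ((9 - 4/5) - 14363) - 9 = ((9 - ⅕*4) - 14363) - 9 = ((9 - ⅘) - 14363) - 9 = (41/5 - 14363) - 9 = -71774/5 - 9 = -71819/5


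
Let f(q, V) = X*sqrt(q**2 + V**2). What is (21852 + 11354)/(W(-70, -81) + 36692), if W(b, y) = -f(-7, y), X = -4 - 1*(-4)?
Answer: 16603/18346 ≈ 0.90499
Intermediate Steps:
X = 0 (X = -4 + 4 = 0)
f(q, V) = 0 (f(q, V) = 0*sqrt(q**2 + V**2) = 0*sqrt(V**2 + q**2) = 0)
W(b, y) = 0 (W(b, y) = -1*0 = 0)
(21852 + 11354)/(W(-70, -81) + 36692) = (21852 + 11354)/(0 + 36692) = 33206/36692 = 33206*(1/36692) = 16603/18346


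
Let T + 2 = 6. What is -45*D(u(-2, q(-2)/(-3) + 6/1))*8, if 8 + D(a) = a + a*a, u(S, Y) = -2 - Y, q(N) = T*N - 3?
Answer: -41920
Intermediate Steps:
T = 4 (T = -2 + 6 = 4)
q(N) = -3 + 4*N (q(N) = 4*N - 3 = -3 + 4*N)
D(a) = -8 + a + a² (D(a) = -8 + (a + a*a) = -8 + (a + a²) = -8 + a + a²)
-45*D(u(-2, q(-2)/(-3) + 6/1))*8 = -45*(-8 + (-2 - ((-3 + 4*(-2))/(-3) + 6/1)) + (-2 - ((-3 + 4*(-2))/(-3) + 6/1))²)*8 = -45*(-8 + (-2 - ((-3 - 8)*(-⅓) + 6*1)) + (-2 - ((-3 - 8)*(-⅓) + 6*1))²)*8 = -45*(-8 + (-2 - (-11*(-⅓) + 6)) + (-2 - (-11*(-⅓) + 6))²)*8 = -45*(-8 + (-2 - (11/3 + 6)) + (-2 - (11/3 + 6))²)*8 = -45*(-8 + (-2 - 1*29/3) + (-2 - 1*29/3)²)*8 = -45*(-8 + (-2 - 29/3) + (-2 - 29/3)²)*8 = -45*(-8 - 35/3 + (-35/3)²)*8 = -45*(-8 - 35/3 + 1225/9)*8 = -45*1048/9*8 = -5240*8 = -41920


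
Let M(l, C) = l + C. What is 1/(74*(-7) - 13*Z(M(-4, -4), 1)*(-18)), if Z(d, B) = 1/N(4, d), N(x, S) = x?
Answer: -2/919 ≈ -0.0021763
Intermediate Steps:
M(l, C) = C + l
Z(d, B) = 1/4
1/(74*(-7) - 13*Z(M(-4, -4), 1)*(-18)) = 1/(74*(-7) - 13*1/4*(-18)) = 1/(-518 - 13/4*(-18)) = 1/(-518 + 117/2) = 1/(-919/2) = -2/919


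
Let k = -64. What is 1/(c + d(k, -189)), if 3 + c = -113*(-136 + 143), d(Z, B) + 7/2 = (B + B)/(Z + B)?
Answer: -506/402779 ≈ -0.0012563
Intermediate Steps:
d(Z, B) = -7/2 + 2*B/(B + Z) (d(Z, B) = -7/2 + (B + B)/(Z + B) = -7/2 + (2*B)/(B + Z) = -7/2 + 2*B/(B + Z))
c = -794 (c = -3 - 113*(-136 + 143) = -3 - 113*7 = -3 - 791 = -794)
1/(c + d(k, -189)) = 1/(-794 + (-7*(-64) - 3*(-189))/(2*(-189 - 64))) = 1/(-794 + (½)*(448 + 567)/(-253)) = 1/(-794 + (½)*(-1/253)*1015) = 1/(-794 - 1015/506) = 1/(-402779/506) = -506/402779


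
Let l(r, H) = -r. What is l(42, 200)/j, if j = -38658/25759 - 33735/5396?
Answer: 1945937896/359192811 ≈ 5.4175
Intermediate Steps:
j = -1077578433/138995564 (j = -38658*1/25759 - 33735*1/5396 = -38658/25759 - 33735/5396 = -1077578433/138995564 ≈ -7.7526)
l(42, 200)/j = (-1*42)/(-1077578433/138995564) = -42*(-138995564/1077578433) = 1945937896/359192811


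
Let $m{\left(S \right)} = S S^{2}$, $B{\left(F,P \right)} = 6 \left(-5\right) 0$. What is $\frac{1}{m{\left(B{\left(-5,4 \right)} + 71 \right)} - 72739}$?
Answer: $\frac{1}{285172} \approx 3.5067 \cdot 10^{-6}$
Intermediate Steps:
$B{\left(F,P \right)} = 0$ ($B{\left(F,P \right)} = \left(-30\right) 0 = 0$)
$m{\left(S \right)} = S^{3}$
$\frac{1}{m{\left(B{\left(-5,4 \right)} + 71 \right)} - 72739} = \frac{1}{\left(0 + 71\right)^{3} - 72739} = \frac{1}{71^{3} - 72739} = \frac{1}{357911 - 72739} = \frac{1}{285172}$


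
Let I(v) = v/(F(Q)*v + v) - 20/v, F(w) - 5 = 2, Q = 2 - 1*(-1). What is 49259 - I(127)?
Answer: 50047177/1016 ≈ 49259.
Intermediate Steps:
Q = 3 (Q = 2 + 1 = 3)
F(w) = 7 (F(w) = 5 + 2 = 7)
I(v) = ⅛ - 20/v (I(v) = v/(7*v + v) - 20/v = v/((8*v)) - 20/v = v*(1/(8*v)) - 20/v = ⅛ - 20/v)
49259 - I(127) = 49259 - (-160 + 127)/(8*127) = 49259 - (-33)/(8*127) = 49259 - 1*(-33/1016) = 49259 + 33/1016 = 50047177/1016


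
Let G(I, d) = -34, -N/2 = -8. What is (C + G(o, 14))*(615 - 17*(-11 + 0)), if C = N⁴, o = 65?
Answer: 52532604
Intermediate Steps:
N = 16 (N = -2*(-8) = 16)
C = 65536 (C = 16⁴ = 65536)
(C + G(o, 14))*(615 - 17*(-11 + 0)) = (65536 - 34)*(615 - 17*(-11 + 0)) = 65502*(615 - 17*(-11)) = 65502*(615 + 187) = 65502*802 = 52532604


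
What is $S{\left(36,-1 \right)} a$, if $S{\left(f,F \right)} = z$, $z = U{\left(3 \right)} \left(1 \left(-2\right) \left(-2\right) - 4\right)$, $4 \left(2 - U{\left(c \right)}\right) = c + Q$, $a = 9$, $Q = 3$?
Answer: $0$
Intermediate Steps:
$U{\left(c \right)} = \frac{5}{4} - \frac{c}{4}$ ($U{\left(c \right)} = 2 - \frac{c + 3}{4} = 2 - \frac{3 + c}{4} = 2 - \left(\frac{3}{4} + \frac{c}{4}\right) = \frac{5}{4} - \frac{c}{4}$)
$z = 0$ ($z = \left(\frac{5}{4} - \frac{3}{4}\right) \left(1 \left(-2\right) \left(-2\right) - 4\right) = \left(\frac{5}{4} - \frac{3}{4}\right) \left(\left(-2\right) \left(-2\right) - 4\right) = \frac{4 - 4}{2} = \frac{1}{2} \cdot 0 = 0$)
$S{\left(f,F \right)} = 0$
$S{\left(36,-1 \right)} a = 0 \cdot 9 = 0$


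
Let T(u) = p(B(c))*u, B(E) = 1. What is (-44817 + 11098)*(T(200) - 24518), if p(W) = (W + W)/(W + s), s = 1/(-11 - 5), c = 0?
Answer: 2437007006/3 ≈ 8.1234e+8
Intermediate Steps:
s = -1/16 (s = 1/(-16) = -1/16 ≈ -0.062500)
p(W) = 2*W/(-1/16 + W) (p(W) = (W + W)/(W - 1/16) = (2*W)/(-1/16 + W) = 2*W/(-1/16 + W))
T(u) = 32*u/15 (T(u) = (32*1/(-1 + 16*1))*u = (32*1/(-1 + 16))*u = (32*1/15)*u = (32*1*(1/15))*u = 32*u/15)
(-44817 + 11098)*(T(200) - 24518) = (-44817 + 11098)*((32/15)*200 - 24518) = -33719*(1280/3 - 24518) = -33719*(-72274/3) = 2437007006/3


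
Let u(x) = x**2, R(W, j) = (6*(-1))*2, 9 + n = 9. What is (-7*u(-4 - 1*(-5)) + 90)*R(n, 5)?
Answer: -996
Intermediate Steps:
n = 0 (n = -9 + 9 = 0)
R(W, j) = -12 (R(W, j) = -6*2 = -12)
(-7*u(-4 - 1*(-5)) + 90)*R(n, 5) = (-7*(-4 - 1*(-5))**2 + 90)*(-12) = (-7*(-4 + 5)**2 + 90)*(-12) = (-7*1**2 + 90)*(-12) = (-7*1 + 90)*(-12) = (-7 + 90)*(-12) = 83*(-12) = -996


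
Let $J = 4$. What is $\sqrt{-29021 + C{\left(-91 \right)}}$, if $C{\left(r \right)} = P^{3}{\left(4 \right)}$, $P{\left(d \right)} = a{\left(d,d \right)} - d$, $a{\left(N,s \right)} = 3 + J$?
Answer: $i \sqrt{28994} \approx 170.28 i$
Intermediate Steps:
$a{\left(N,s \right)} = 7$ ($a{\left(N,s \right)} = 3 + 4 = 7$)
$P{\left(d \right)} = 7 - d$
$C{\left(r \right)} = 27$ ($C{\left(r \right)} = \left(7 - 4\right)^{3} = 3^{3} = 27$)
$\sqrt{-29021 + C{\left(-91 \right)}} = \sqrt{-29021 + 27} = \sqrt{-28994} = i \sqrt{28994}$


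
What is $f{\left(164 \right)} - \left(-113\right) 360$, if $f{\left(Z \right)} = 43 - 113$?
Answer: $40610$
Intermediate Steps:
$f{\left(Z \right)} = -70$ ($f{\left(Z \right)} = 43 - 113 = -70$)
$f{\left(164 \right)} - \left(-113\right) 360 = -70 - \left(-113\right) 360 = -70 - -40680 = -70 + 40680 = 40610$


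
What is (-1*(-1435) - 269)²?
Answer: 1359556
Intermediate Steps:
(-1*(-1435) - 269)² = (1435 - 269)² = 1166² = 1359556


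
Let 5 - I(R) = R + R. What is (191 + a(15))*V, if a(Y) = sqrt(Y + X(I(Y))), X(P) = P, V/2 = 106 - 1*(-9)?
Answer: 43930 + 230*I*sqrt(10) ≈ 43930.0 + 727.32*I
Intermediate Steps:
I(R) = 5 - 2*R (I(R) = 5 - (R + R) = 5 - 2*R)
V = 230 (V = 2*(106 - 1*(-9)) = 2*(106 + 9) = 2*115 = 230)
a(Y) = sqrt(5 - Y) (a(Y) = sqrt(Y + (5 - 2*Y)) = sqrt(5 - Y))
(191 + a(15))*V = (191 + sqrt(5 - 1*15))*230 = (191 + sqrt(5 - 15))*230 = (191 + sqrt(-10))*230 = (191 + I*sqrt(10))*230 = 43930 + 230*I*sqrt(10)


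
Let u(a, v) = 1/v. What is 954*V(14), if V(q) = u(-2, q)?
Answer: 477/7 ≈ 68.143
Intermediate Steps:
V(q) = 1/q
954*V(14) = 954/14 = 954*(1/14) = 477/7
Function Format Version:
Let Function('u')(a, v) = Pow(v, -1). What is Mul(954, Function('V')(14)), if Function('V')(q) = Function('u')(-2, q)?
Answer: Rational(477, 7) ≈ 68.143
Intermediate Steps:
Function('V')(q) = Pow(q, -1)
Mul(954, Function('V')(14)) = Mul(954, Pow(14, -1)) = Mul(954, Rational(1, 14)) = Rational(477, 7)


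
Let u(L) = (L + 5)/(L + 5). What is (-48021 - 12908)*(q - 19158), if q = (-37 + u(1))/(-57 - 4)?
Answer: 71201751258/61 ≈ 1.1672e+9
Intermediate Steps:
u(L) = 1 (u(L) = (5 + L)/(5 + L) = 1)
q = 36/61 (q = (-37 + 1)/(-57 - 4) = -36/(-61) = -1/61*(-36) = 36/61 ≈ 0.59016)
(-48021 - 12908)*(q - 19158) = (-48021 - 12908)*(36/61 - 19158) = -60929*(-1168602/61) = 71201751258/61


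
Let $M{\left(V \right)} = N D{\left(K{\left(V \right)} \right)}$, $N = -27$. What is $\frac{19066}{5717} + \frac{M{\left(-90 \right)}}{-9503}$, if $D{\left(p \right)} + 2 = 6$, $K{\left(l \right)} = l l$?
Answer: $\frac{181801634}{54328651} \approx 3.3463$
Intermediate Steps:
$K{\left(l \right)} = l^{2}$
$D{\left(p \right)} = 4$ ($D{\left(p \right)} = -2 + 6 = 4$)
$M{\left(V \right)} = -108$ ($M{\left(V \right)} = \left(-27\right) 4 = -108$)
$\frac{19066}{5717} + \frac{M{\left(-90 \right)}}{-9503} = \frac{19066}{5717} - \frac{108}{-9503} = 19066 \cdot \frac{1}{5717} - - \frac{108}{9503} = \frac{19066}{5717} + \frac{108}{9503} = \frac{181801634}{54328651}$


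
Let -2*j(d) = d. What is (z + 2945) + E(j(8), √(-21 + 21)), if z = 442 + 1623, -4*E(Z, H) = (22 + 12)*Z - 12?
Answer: 5047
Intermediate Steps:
j(d) = -d/2
E(Z, H) = 3 - 17*Z/2 (E(Z, H) = -((22 + 12)*Z - 12)/4 = -(34*Z - 12)/4 = -(-12 + 34*Z)/4 = 3 - 17*Z/2)
z = 2065
(z + 2945) + E(j(8), √(-21 + 21)) = (2065 + 2945) + (3 - (-17)*8/4) = 5010 + (3 - 17/2*(-4)) = 5010 + (3 + 34) = 5010 + 37 = 5047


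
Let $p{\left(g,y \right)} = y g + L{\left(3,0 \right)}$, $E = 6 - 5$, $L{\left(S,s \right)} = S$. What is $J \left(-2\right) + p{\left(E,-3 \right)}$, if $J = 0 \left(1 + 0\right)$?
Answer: $0$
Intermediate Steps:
$E = 1$ ($E = 6 - 5 = 1$)
$J = 0$ ($J = 0 \cdot 1 = 0$)
$p{\left(g,y \right)} = 3 + g y$ ($p{\left(g,y \right)} = y g + 3 = g y + 3 = 3 + g y$)
$J \left(-2\right) + p{\left(E,-3 \right)} = 0 \left(-2\right) + \left(3 + 1 \left(-3\right)\right) = 0 + \left(3 - 3\right) = 0 + 0 = 0$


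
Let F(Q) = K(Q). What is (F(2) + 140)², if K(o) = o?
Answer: 20164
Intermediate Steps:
F(Q) = Q
(F(2) + 140)² = (2 + 140)² = 142² = 20164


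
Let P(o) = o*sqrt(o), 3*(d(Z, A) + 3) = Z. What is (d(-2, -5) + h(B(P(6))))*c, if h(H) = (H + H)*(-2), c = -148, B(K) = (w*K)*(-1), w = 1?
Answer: 1628/3 - 3552*sqrt(6) ≈ -8157.9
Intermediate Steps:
d(Z, A) = -3 + Z/3
P(o) = o**(3/2)
B(K) = -K (B(K) = (1*K)*(-1) = K*(-1) = -K)
h(H) = -4*H (h(H) = (2*H)*(-2) = -4*H)
(d(-2, -5) + h(B(P(6))))*c = ((-3 + (1/3)*(-2)) - (-4)*6**(3/2))*(-148) = ((-3 - 2/3) - (-4)*6*sqrt(6))*(-148) = (-11/3 - (-24)*sqrt(6))*(-148) = (-11/3 + 24*sqrt(6))*(-148) = 1628/3 - 3552*sqrt(6)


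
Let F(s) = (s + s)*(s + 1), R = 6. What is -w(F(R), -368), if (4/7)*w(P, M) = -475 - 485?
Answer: 1680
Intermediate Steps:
F(s) = 2*s*(1 + s) (F(s) = (2*s)*(1 + s) = 2*s*(1 + s))
w(P, M) = -1680 (w(P, M) = 7*(-475 - 485)/4 = (7/4)*(-960) = -1680)
-w(F(R), -368) = -1*(-1680) = 1680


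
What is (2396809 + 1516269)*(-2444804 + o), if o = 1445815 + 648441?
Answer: -1371721666744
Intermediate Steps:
o = 2094256
(2396809 + 1516269)*(-2444804 + o) = (2396809 + 1516269)*(-2444804 + 2094256) = 3913078*(-350548) = -1371721666744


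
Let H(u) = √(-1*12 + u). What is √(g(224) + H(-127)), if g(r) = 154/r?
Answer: √(11 + 16*I*√139)/4 ≈ 2.4997 + 2.3582*I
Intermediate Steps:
H(u) = √(-12 + u)
√(g(224) + H(-127)) = √(154/224 + √(-12 - 127)) = √(154*(1/224) + √(-139)) = √(11/16 + I*√139)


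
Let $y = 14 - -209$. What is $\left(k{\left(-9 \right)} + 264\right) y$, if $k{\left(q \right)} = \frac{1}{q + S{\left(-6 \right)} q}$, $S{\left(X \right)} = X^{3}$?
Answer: $\frac{113917543}{1935} \approx 58872.0$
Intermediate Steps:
$y = 223$ ($y = 14 + 209 = 223$)
$k{\left(q \right)} = - \frac{1}{215 q}$ ($k{\left(q \right)} = \frac{1}{q + \left(-6\right)^{3} q} = \frac{1}{q - 216 q} = \frac{1}{\left(-215\right) q} = - \frac{1}{215 q}$)
$\left(k{\left(-9 \right)} + 264\right) y = \left(- \frac{1}{215 \left(-9\right)} + 264\right) 223 = \left(\left(- \frac{1}{215}\right) \left(- \frac{1}{9}\right) + 264\right) 223 = \left(\frac{1}{1935} + 264\right) 223 = \frac{510841}{1935} \cdot 223 = \frac{113917543}{1935}$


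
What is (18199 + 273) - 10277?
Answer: 8195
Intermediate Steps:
(18199 + 273) - 10277 = 18472 - 10277 = 8195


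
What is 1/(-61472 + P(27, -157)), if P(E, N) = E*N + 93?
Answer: -1/65618 ≈ -1.5240e-5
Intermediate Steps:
P(E, N) = 93 + E*N
1/(-61472 + P(27, -157)) = 1/(-61472 + (93 + 27*(-157))) = 1/(-61472 + (93 - 4239)) = 1/(-61472 - 4146) = 1/(-65618) = -1/65618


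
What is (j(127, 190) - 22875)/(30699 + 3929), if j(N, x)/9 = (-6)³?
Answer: -24819/34628 ≈ -0.71673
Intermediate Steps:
j(N, x) = -1944 (j(N, x) = 9*(-6)³ = 9*(-216) = -1944)
(j(127, 190) - 22875)/(30699 + 3929) = (-1944 - 22875)/(30699 + 3929) = -24819/34628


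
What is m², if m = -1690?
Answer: 2856100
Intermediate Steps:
m² = (-1690)² = 2856100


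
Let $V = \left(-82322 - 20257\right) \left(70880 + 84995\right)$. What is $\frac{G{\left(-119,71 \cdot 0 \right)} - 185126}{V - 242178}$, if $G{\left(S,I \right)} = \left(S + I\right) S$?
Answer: $\frac{170965}{15989743803} \approx 1.0692 \cdot 10^{-5}$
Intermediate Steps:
$G{\left(S,I \right)} = S \left(I + S\right)$ ($G{\left(S,I \right)} = \left(I + S\right) S = S \left(I + S\right)$)
$V = -15989501625$ ($V = \left(-102579\right) 155875 = -15989501625$)
$\frac{G{\left(-119,71 \cdot 0 \right)} - 185126}{V - 242178} = \frac{- 119 \left(71 \cdot 0 - 119\right) - 185126}{-15989501625 - 242178} = \frac{- 119 \left(0 - 119\right) - 185126}{-15989743803} = \left(\left(-119\right) \left(-119\right) - 185126\right) \left(- \frac{1}{15989743803}\right) = \left(14161 - 185126\right) \left(- \frac{1}{15989743803}\right) = \left(-170965\right) \left(- \frac{1}{15989743803}\right) = \frac{170965}{15989743803}$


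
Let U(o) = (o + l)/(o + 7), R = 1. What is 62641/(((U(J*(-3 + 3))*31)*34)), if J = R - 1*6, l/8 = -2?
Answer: -438487/16864 ≈ -26.001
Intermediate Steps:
l = -16 (l = 8*(-2) = -16)
J = -5 (J = 1 - 1*6 = 1 - 6 = -5)
U(o) = (-16 + o)/(7 + o) (U(o) = (o - 16)/(o + 7) = (-16 + o)/(7 + o))
62641/(((U(J*(-3 + 3))*31)*34)) = 62641/(((((-16 - 5*(-3 + 3))/(7 - 5*(-3 + 3)))*31)*34)) = 62641/(((((-16 - 5*0)/(7 - 5*0))*31)*34)) = 62641/(((((-16 + 0)/(7 + 0))*31)*34)) = 62641/((((-16/7)*31)*34)) = 62641/(((((1/7)*(-16))*31)*34)) = 62641/((-16/7*31*34)) = 62641/((-496/7*34)) = 62641/(-16864/7) = 62641*(-7/16864) = -438487/16864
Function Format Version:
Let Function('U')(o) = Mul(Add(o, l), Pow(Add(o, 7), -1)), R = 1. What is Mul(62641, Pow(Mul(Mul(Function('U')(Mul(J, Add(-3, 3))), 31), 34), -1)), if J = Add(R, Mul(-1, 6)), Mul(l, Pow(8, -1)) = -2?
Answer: Rational(-438487, 16864) ≈ -26.001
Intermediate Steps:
l = -16 (l = Mul(8, -2) = -16)
J = -5 (J = Add(1, Mul(-1, 6)) = Add(1, -6) = -5)
Function('U')(o) = Mul(Pow(Add(7, o), -1), Add(-16, o)) (Function('U')(o) = Mul(Add(o, -16), Pow(Add(o, 7), -1)) = Mul(Add(-16, o), Pow(Add(7, o), -1)) = Mul(Pow(Add(7, o), -1), Add(-16, o)))
Mul(62641, Pow(Mul(Mul(Function('U')(Mul(J, Add(-3, 3))), 31), 34), -1)) = Mul(62641, Pow(Mul(Mul(Mul(Pow(Add(7, Mul(-5, Add(-3, 3))), -1), Add(-16, Mul(-5, Add(-3, 3)))), 31), 34), -1)) = Mul(62641, Pow(Mul(Mul(Mul(Pow(Add(7, Mul(-5, 0)), -1), Add(-16, Mul(-5, 0))), 31), 34), -1)) = Mul(62641, Pow(Mul(Mul(Mul(Pow(Add(7, 0), -1), Add(-16, 0)), 31), 34), -1)) = Mul(62641, Pow(Mul(Mul(Mul(Pow(7, -1), -16), 31), 34), -1)) = Mul(62641, Pow(Mul(Mul(Mul(Rational(1, 7), -16), 31), 34), -1)) = Mul(62641, Pow(Mul(Mul(Rational(-16, 7), 31), 34), -1)) = Mul(62641, Pow(Mul(Rational(-496, 7), 34), -1)) = Mul(62641, Pow(Rational(-16864, 7), -1)) = Mul(62641, Rational(-7, 16864)) = Rational(-438487, 16864)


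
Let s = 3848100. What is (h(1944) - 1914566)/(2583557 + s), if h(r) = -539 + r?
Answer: -1913161/6431657 ≈ -0.29746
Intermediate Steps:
(h(1944) - 1914566)/(2583557 + s) = ((-539 + 1944) - 1914566)/(2583557 + 3848100) = (1405 - 1914566)/6431657 = -1913161*1/6431657 = -1913161/6431657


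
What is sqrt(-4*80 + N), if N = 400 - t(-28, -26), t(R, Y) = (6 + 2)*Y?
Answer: 12*sqrt(2) ≈ 16.971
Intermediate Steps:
t(R, Y) = 8*Y
N = 608 (N = 400 - 8*(-26) = 400 - 1*(-208) = 400 + 208 = 608)
sqrt(-4*80 + N) = sqrt(-4*80 + 608) = sqrt(-320 + 608) = sqrt(288) = 12*sqrt(2)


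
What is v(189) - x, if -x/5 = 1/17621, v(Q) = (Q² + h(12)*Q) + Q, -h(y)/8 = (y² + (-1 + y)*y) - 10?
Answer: -6454255117/17621 ≈ -3.6628e+5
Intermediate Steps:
h(y) = 80 - 8*y² - 8*y*(-1 + y) (h(y) = -8*((y² + (-1 + y)*y) - 10) = -8*((y² + y*(-1 + y)) - 10) = -8*(-10 + y² + y*(-1 + y)) = 80 - 8*y² - 8*y*(-1 + y))
v(Q) = Q² - 2127*Q (v(Q) = (Q² + (80 - 16*12² + 8*12)*Q) + Q = (Q² + (80 - 16*144 + 96)*Q) + Q = (Q² + (80 - 2304 + 96)*Q) + Q = (Q² - 2128*Q) + Q = Q² - 2127*Q)
x = -5/17621 ≈ -0.00028375
v(189) - x = 189*(-2127 + 189) - 1*(-5/17621) = 189*(-1938) + 5/17621 = -366282 + 5/17621 = -6454255117/17621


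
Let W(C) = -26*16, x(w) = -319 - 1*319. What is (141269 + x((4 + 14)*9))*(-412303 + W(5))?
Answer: -58041085689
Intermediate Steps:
x(w) = -638 (x(w) = -319 - 319 = -638)
W(C) = -416
(141269 + x((4 + 14)*9))*(-412303 + W(5)) = (141269 - 638)*(-412303 - 416) = 140631*(-412719) = -58041085689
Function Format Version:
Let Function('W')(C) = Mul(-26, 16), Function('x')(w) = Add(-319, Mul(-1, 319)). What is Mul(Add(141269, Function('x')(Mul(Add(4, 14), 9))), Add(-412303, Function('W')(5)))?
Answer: -58041085689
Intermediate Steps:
Function('x')(w) = -638 (Function('x')(w) = Add(-319, -319) = -638)
Function('W')(C) = -416
Mul(Add(141269, Function('x')(Mul(Add(4, 14), 9))), Add(-412303, Function('W')(5))) = Mul(Add(141269, -638), Add(-412303, -416)) = Mul(140631, -412719) = -58041085689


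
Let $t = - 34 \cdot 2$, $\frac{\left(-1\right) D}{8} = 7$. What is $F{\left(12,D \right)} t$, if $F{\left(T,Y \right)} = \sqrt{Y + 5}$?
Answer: $- 68 i \sqrt{51} \approx - 485.62 i$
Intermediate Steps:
$D = -56$ ($D = \left(-8\right) 7 = -56$)
$t = -68$ ($t = \left(-1\right) 68 = -68$)
$F{\left(T,Y \right)} = \sqrt{5 + Y}$
$F{\left(12,D \right)} t = \sqrt{5 - 56} \left(-68\right) = \sqrt{-51} \left(-68\right) = i \sqrt{51} \left(-68\right) = - 68 i \sqrt{51}$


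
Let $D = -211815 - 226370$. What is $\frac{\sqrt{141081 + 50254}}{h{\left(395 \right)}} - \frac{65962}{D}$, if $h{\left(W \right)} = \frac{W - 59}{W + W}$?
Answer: $\frac{65962}{438185} + \frac{395 \sqrt{191335}}{168} \approx 1028.6$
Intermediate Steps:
$h{\left(W \right)} = \frac{-59 + W}{2 W}$
$D = -438185$
$\frac{\sqrt{141081 + 50254}}{h{\left(395 \right)}} - \frac{65962}{D} = \frac{\sqrt{141081 + 50254}}{\frac{1}{2} \cdot \frac{1}{395} \left(-59 + 395\right)} - \frac{65962}{-438185} = \frac{\sqrt{191335}}{\frac{1}{2} \cdot \frac{1}{395} \cdot 336} - - \frac{65962}{438185} = \frac{\sqrt{191335}}{\frac{168}{395}} + \frac{65962}{438185} = \sqrt{191335} \cdot \frac{395}{168} + \frac{65962}{438185} = \frac{395 \sqrt{191335}}{168} + \frac{65962}{438185} = \frac{65962}{438185} + \frac{395 \sqrt{191335}}{168}$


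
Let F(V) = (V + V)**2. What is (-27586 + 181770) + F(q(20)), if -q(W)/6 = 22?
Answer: 223880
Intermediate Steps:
q(W) = -132 (q(W) = -6*22 = -132)
F(V) = 4*V**2 (F(V) = (2*V)**2 = 4*V**2)
(-27586 + 181770) + F(q(20)) = (-27586 + 181770) + 4*(-132)**2 = 154184 + 4*17424 = 154184 + 69696 = 223880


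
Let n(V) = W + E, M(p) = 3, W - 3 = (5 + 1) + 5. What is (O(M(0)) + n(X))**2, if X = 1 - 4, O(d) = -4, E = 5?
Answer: 225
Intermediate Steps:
W = 14 (W = 3 + ((5 + 1) + 5) = 3 + (6 + 5) = 3 + 11 = 14)
X = -3
n(V) = 19 (n(V) = 14 + 5 = 19)
(O(M(0)) + n(X))**2 = (-4 + 19)**2 = 15**2 = 225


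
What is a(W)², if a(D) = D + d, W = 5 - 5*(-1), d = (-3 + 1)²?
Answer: 196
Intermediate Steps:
d = 4 (d = (-2)² = 4)
W = 10 (W = 5 + 5 = 10)
a(D) = 4 + D (a(D) = D + 4 = 4 + D)
a(W)² = (4 + 10)² = 14² = 196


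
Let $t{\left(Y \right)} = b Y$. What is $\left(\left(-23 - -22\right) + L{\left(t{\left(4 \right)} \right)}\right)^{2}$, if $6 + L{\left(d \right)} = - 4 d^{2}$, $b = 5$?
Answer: $2582449$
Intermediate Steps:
$t{\left(Y \right)} = 5 Y$
$L{\left(d \right)} = -6 - 4 d^{2}$
$\left(\left(-23 - -22\right) + L{\left(t{\left(4 \right)} \right)}\right)^{2} = \left(\left(-23 - -22\right) - \left(6 + 4 \left(5 \cdot 4\right)^{2}\right)\right)^{2} = \left(\left(-23 + 22\right) - \left(6 + 4 \cdot 20^{2}\right)\right)^{2} = \left(-1 - 1606\right)^{2} = \left(-1607\right)^{2} = 2582449$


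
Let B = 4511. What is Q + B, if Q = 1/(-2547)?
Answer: 11489516/2547 ≈ 4511.0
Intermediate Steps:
Q = -1/2547 ≈ -0.00039262
Q + B = -1/2547 + 4511 = 11489516/2547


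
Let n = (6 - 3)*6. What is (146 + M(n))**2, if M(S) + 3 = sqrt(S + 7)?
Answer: 21904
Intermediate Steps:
n = 18 (n = 3*6 = 18)
M(S) = -3 + sqrt(7 + S) (M(S) = -3 + sqrt(S + 7) = -3 + sqrt(7 + S))
(146 + M(n))**2 = (146 + (-3 + sqrt(7 + 18)))**2 = (146 + (-3 + sqrt(25)))**2 = (146 + (-3 + 5))**2 = (146 + 2)**2 = 148**2 = 21904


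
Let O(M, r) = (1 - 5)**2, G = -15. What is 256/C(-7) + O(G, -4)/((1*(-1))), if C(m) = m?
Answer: -368/7 ≈ -52.571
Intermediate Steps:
O(M, r) = 16 (O(M, r) = (-4)**2 = 16)
256/C(-7) + O(G, -4)/((1*(-1))) = 256/(-7) + 16/((1*(-1))) = 256*(-1/7) + 16/(-1) = -256/7 + 16*(-1) = -256/7 - 16 = -368/7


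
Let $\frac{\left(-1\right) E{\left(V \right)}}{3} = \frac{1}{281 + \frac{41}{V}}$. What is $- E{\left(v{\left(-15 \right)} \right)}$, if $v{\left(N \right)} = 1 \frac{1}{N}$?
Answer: $- \frac{3}{334} \approx -0.008982$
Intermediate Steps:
$v{\left(N \right)} = \frac{1}{N}$
$E{\left(V \right)} = - \frac{3}{281 + \frac{41}{V}}$
$- E{\left(v{\left(-15 \right)} \right)} = - \frac{-3}{\left(-15\right) \left(41 + \frac{281}{-15}\right)} = - \frac{\left(-3\right) \left(-1\right)}{15 \left(41 + 281 \left(- \frac{1}{15}\right)\right)} = - \frac{\left(-3\right) \left(-1\right)}{15 \left(41 - \frac{281}{15}\right)} = - \frac{\left(-3\right) \left(-1\right)}{15 \cdot \frac{334}{15}} = - \frac{\left(-3\right) \left(-1\right) 15}{15 \cdot 334} = \left(-1\right) \frac{3}{334} = - \frac{3}{334}$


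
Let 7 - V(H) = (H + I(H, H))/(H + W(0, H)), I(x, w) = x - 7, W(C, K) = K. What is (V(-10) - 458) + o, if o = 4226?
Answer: 75473/20 ≈ 3773.6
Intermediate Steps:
I(x, w) = -7 + x
V(H) = 7 - (-7 + 2*H)/(2*H) (V(H) = 7 - (H + (-7 + H))/(H + H) = 7 - (-7 + 2*H)/(2*H))
(V(-10) - 458) + o = ((6 + (7/2)/(-10)) - 458) + 4226 = ((6 + (7/2)*(-⅒)) - 458) + 4226 = ((6 - 7/20) - 458) + 4226 = (113/20 - 458) + 4226 = -9047/20 + 4226 = 75473/20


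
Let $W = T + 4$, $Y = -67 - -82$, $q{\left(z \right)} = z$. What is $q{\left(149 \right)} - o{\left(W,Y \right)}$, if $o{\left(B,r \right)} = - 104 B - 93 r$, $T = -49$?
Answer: $-3136$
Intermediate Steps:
$Y = 15$ ($Y = -67 + 82 = 15$)
$W = -45$ ($W = -49 + 4 = -45$)
$q{\left(149 \right)} - o{\left(W,Y \right)} = 149 - \left(\left(-104\right) \left(-45\right) - 1395\right) = 149 - \left(4680 - 1395\right) = 149 - 3285 = -3136$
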